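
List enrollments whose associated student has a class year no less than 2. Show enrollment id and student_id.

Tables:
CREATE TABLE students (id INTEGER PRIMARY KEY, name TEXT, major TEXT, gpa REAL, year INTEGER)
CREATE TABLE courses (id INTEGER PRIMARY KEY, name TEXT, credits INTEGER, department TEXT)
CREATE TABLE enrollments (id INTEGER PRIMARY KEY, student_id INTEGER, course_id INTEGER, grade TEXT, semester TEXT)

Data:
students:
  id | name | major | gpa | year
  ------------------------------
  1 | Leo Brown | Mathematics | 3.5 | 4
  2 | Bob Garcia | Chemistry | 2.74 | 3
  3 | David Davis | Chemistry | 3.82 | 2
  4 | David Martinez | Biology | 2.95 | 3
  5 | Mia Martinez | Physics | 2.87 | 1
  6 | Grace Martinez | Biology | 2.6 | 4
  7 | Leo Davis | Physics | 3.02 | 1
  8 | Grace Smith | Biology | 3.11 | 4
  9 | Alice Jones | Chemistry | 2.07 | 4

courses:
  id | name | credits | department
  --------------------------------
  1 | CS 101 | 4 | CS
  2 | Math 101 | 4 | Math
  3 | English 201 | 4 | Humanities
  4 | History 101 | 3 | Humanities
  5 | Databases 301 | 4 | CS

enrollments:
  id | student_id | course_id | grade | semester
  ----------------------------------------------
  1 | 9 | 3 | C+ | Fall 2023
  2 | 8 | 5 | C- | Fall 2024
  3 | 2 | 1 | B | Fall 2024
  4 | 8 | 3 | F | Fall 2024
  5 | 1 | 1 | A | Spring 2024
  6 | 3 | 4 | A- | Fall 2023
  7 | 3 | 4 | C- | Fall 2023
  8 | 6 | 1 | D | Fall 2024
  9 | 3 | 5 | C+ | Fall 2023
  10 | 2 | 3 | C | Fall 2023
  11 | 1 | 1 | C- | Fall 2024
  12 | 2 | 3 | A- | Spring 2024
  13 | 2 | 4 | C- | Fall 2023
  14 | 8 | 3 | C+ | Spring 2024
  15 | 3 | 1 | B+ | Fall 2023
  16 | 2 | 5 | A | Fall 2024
SELECT id, student_id FROM enrollments WHERE student_id IN (SELECT id FROM students WHERE year >= 2)

Execution result:
id | student_id
1 | 9
2 | 8
3 | 2
4 | 8
5 | 1
6 | 3
7 | 3
8 | 6
9 | 3
10 | 2
11 | 1
12 | 2
13 | 2
14 | 8
15 | 3
16 | 2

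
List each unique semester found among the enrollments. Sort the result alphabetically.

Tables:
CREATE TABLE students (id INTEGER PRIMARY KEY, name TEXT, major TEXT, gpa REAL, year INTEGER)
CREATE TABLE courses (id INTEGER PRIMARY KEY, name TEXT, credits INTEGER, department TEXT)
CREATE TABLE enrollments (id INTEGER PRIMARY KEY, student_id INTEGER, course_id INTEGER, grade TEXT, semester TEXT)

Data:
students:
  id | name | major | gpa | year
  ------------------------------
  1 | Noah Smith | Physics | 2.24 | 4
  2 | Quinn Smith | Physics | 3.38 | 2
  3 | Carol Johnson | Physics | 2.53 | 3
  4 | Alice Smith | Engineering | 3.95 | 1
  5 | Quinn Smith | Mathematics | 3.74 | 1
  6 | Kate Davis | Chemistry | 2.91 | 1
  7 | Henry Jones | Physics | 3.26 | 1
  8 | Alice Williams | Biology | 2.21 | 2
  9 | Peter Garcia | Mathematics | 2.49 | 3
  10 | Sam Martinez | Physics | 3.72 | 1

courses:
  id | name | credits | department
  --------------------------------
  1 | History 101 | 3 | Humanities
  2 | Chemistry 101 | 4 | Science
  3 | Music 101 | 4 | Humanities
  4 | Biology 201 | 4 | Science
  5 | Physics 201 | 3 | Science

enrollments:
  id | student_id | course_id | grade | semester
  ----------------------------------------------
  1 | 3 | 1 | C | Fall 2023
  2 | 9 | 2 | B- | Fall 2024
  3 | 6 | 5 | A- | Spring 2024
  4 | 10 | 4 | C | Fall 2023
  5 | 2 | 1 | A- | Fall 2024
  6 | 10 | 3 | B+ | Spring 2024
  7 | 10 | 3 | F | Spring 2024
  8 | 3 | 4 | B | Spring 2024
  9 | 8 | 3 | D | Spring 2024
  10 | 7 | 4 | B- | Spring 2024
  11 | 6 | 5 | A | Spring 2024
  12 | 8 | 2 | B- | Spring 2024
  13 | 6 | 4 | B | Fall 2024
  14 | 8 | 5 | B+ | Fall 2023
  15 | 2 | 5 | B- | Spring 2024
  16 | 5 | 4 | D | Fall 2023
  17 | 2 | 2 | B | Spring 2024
SELECT DISTINCT semester FROM enrollments ORDER BY semester

Execution result:
semester
Fall 2023
Fall 2024
Spring 2024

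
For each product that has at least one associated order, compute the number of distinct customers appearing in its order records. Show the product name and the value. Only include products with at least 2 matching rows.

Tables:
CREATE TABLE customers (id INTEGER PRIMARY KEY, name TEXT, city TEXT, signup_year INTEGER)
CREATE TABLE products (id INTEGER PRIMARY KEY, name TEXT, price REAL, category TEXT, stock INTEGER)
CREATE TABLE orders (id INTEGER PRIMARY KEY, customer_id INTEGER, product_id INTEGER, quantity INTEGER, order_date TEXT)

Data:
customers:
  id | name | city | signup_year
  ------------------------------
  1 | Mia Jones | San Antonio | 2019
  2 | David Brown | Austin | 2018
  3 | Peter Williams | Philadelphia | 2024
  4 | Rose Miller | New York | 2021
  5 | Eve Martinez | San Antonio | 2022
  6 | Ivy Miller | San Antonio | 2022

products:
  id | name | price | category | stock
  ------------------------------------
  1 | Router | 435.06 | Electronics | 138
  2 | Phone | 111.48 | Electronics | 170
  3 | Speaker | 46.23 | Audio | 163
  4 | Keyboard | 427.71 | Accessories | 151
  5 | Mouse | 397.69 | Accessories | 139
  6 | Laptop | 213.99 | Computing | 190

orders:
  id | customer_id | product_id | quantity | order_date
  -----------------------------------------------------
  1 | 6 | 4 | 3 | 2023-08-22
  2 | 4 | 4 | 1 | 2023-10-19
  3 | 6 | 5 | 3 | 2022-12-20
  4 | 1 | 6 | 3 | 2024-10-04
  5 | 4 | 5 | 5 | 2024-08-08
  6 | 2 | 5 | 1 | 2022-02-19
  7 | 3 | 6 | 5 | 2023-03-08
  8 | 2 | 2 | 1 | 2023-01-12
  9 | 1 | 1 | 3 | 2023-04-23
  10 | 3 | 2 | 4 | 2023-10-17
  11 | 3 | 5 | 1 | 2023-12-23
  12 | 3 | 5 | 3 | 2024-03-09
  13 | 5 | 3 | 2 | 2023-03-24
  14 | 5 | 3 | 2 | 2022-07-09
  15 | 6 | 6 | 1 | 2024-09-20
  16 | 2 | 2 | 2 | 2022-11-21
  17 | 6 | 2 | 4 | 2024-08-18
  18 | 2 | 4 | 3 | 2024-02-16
SELECT p.name, COUNT(DISTINCT c.customer_id) AS distinct_customer_count FROM orders c JOIN products p ON c.product_id = p.id GROUP BY p.id, p.name HAVING COUNT(*) >= 2

Execution result:
name | distinct_customer_count
Phone | 3
Speaker | 1
Keyboard | 3
Mouse | 4
Laptop | 3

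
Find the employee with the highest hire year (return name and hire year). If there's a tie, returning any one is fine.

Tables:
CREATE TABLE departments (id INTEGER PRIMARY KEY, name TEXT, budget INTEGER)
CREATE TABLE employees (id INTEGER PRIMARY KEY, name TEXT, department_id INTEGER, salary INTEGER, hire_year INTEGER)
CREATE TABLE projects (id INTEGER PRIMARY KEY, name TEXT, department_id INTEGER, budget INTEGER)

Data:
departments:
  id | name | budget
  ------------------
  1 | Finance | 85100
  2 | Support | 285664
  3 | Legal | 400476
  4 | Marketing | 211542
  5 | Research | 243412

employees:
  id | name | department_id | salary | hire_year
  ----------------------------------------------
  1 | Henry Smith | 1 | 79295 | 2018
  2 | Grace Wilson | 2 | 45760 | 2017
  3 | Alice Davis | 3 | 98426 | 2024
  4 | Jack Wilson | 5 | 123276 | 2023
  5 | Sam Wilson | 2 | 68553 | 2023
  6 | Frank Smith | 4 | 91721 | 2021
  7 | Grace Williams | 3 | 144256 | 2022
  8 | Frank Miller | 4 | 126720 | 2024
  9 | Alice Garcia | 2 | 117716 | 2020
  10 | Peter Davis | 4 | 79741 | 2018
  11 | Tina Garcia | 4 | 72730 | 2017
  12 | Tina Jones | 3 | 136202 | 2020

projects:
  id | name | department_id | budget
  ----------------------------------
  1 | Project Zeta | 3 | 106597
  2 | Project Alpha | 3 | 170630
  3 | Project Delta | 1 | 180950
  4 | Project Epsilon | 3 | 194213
SELECT name, hire_year FROM employees ORDER BY hire_year DESC LIMIT 1

Execution result:
name | hire_year
Alice Davis | 2024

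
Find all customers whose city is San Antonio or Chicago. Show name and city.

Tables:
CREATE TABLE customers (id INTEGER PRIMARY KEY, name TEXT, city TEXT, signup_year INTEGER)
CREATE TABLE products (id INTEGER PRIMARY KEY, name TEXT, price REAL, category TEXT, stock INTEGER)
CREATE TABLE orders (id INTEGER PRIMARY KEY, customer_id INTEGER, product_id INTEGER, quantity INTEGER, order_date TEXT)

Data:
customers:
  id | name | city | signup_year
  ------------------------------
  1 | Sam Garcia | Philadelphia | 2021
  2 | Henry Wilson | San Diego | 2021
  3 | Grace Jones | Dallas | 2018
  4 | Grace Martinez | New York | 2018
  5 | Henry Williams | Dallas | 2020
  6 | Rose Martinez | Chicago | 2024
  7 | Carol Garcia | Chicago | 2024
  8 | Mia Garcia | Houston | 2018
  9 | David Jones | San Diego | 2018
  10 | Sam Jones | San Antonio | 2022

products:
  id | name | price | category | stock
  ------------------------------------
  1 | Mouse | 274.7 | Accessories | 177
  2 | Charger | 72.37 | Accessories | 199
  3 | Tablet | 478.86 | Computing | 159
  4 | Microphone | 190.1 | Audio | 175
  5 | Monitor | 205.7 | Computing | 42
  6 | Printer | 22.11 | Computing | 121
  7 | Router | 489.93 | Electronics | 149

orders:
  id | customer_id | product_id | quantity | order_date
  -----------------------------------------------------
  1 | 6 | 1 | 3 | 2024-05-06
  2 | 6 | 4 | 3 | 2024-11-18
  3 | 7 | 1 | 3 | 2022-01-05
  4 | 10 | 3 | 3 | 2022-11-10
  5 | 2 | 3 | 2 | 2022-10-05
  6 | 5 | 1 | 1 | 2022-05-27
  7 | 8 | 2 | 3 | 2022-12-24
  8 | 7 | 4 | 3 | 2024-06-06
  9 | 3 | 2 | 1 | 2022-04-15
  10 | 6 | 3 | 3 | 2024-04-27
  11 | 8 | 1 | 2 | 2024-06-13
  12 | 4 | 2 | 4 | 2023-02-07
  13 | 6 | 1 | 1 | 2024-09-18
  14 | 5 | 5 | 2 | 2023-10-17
SELECT name, city FROM customers WHERE city IN ('San Antonio', 'Chicago')

Execution result:
name | city
Rose Martinez | Chicago
Carol Garcia | Chicago
Sam Jones | San Antonio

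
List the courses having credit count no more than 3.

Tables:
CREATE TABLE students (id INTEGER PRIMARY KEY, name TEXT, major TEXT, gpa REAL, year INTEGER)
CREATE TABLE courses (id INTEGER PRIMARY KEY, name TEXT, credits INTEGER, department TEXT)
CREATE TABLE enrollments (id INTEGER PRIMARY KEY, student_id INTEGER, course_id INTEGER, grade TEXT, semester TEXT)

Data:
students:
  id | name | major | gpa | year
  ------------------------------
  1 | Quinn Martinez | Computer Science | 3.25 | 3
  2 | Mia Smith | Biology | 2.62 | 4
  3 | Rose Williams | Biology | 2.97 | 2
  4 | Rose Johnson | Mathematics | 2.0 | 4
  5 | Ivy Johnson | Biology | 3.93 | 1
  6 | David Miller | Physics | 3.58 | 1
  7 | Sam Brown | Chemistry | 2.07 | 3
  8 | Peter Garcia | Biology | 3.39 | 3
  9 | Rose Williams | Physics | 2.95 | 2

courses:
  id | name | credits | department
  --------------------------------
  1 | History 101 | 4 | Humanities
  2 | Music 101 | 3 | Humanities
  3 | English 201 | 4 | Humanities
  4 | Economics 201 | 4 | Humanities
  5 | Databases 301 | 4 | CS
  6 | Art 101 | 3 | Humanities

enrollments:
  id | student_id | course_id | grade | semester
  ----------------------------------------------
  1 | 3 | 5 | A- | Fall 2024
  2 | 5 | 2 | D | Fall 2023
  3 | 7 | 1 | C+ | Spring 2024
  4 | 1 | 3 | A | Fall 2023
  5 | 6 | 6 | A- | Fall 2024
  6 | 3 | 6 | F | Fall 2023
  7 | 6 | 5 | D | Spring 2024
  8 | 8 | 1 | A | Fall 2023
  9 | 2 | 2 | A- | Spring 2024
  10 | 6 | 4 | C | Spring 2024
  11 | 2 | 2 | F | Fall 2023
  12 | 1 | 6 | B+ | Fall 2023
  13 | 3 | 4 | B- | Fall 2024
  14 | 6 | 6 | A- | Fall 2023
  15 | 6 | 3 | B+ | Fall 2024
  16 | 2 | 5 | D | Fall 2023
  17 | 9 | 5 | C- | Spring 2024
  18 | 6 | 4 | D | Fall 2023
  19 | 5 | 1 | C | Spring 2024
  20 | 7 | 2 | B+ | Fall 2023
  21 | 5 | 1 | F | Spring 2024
SELECT name, credits FROM courses WHERE credits <= 3

Execution result:
name | credits
Music 101 | 3
Art 101 | 3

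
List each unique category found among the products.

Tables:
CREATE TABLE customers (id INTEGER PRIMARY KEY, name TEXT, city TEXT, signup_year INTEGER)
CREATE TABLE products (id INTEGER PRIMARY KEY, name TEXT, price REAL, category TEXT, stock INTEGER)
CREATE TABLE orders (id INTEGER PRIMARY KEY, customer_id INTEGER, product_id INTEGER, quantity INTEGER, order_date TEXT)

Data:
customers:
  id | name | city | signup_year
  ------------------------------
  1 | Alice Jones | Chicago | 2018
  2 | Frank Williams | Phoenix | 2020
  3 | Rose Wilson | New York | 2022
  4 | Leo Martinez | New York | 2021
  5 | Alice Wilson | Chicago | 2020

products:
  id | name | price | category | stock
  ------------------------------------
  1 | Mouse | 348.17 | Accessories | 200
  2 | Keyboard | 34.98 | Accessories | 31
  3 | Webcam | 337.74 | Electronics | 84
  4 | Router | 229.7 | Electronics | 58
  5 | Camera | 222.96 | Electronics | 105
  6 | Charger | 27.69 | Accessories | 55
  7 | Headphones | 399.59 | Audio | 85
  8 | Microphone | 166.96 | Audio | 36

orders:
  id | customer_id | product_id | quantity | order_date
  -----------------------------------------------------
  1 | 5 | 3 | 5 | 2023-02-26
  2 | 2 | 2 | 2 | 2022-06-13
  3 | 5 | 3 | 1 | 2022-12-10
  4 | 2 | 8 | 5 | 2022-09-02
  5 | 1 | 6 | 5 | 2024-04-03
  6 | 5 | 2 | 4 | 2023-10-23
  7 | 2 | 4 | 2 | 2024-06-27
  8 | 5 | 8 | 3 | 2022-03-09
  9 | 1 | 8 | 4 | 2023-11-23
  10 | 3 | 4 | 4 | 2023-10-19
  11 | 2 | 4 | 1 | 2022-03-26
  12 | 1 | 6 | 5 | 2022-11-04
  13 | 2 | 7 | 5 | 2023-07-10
SELECT DISTINCT category FROM products

Execution result:
category
Accessories
Electronics
Audio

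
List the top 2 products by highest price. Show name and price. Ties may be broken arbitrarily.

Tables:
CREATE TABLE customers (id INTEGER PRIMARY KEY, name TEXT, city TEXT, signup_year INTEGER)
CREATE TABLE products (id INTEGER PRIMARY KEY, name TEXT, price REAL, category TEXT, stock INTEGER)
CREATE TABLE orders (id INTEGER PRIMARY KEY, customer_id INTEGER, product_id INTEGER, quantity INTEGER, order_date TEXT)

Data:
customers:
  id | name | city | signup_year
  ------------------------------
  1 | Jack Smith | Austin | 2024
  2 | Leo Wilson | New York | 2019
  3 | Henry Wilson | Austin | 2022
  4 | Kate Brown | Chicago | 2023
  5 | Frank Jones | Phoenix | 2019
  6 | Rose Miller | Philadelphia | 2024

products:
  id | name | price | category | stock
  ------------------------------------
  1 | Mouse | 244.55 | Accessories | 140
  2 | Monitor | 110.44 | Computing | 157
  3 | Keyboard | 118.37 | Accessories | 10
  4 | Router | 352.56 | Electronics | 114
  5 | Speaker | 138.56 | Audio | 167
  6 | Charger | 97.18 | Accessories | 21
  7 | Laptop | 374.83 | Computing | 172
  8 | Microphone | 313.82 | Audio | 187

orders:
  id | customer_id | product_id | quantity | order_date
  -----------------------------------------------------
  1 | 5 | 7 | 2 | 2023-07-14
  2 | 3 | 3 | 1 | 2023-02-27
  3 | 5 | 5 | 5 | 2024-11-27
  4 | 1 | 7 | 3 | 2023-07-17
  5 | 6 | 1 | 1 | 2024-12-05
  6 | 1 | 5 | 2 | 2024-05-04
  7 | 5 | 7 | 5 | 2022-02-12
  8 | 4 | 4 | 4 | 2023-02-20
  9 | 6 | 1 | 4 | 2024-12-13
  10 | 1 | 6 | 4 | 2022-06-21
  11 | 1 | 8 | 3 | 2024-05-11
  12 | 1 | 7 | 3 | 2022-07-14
SELECT name, price FROM products ORDER BY price DESC LIMIT 2

Execution result:
name | price
Laptop | 374.83
Router | 352.56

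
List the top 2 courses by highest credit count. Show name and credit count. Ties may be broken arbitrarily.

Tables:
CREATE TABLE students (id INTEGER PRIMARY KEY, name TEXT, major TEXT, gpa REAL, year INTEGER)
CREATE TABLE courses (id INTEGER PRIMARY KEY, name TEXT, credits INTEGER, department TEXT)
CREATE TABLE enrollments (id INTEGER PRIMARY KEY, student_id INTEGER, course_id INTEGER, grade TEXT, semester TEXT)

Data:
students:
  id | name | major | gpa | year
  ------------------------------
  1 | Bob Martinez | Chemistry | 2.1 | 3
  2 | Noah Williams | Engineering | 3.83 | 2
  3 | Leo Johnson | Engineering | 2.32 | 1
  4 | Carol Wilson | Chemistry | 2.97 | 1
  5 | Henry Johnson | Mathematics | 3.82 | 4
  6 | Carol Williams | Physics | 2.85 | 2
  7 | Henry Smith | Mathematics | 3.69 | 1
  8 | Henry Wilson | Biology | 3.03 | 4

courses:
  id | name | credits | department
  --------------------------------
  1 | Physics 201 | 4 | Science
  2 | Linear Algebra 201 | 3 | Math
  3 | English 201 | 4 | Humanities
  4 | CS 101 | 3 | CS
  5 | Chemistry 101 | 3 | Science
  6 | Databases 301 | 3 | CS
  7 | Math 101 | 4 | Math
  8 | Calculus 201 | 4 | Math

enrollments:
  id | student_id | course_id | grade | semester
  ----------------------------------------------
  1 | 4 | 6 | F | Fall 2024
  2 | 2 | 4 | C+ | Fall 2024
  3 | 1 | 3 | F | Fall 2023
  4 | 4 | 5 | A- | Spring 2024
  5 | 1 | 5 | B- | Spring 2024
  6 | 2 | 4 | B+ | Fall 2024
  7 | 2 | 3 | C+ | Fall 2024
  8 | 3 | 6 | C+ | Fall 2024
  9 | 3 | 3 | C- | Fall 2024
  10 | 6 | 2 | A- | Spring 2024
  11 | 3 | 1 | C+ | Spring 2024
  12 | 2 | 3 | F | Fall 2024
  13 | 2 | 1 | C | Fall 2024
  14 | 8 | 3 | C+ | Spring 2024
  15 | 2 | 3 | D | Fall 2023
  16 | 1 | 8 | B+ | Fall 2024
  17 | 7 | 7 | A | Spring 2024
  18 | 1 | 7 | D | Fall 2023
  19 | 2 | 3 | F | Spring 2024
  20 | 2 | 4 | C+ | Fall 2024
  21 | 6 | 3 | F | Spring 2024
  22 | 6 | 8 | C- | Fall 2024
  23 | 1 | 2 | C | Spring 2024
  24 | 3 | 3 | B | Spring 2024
SELECT name, credits FROM courses ORDER BY credits DESC LIMIT 2

Execution result:
name | credits
Physics 201 | 4
English 201 | 4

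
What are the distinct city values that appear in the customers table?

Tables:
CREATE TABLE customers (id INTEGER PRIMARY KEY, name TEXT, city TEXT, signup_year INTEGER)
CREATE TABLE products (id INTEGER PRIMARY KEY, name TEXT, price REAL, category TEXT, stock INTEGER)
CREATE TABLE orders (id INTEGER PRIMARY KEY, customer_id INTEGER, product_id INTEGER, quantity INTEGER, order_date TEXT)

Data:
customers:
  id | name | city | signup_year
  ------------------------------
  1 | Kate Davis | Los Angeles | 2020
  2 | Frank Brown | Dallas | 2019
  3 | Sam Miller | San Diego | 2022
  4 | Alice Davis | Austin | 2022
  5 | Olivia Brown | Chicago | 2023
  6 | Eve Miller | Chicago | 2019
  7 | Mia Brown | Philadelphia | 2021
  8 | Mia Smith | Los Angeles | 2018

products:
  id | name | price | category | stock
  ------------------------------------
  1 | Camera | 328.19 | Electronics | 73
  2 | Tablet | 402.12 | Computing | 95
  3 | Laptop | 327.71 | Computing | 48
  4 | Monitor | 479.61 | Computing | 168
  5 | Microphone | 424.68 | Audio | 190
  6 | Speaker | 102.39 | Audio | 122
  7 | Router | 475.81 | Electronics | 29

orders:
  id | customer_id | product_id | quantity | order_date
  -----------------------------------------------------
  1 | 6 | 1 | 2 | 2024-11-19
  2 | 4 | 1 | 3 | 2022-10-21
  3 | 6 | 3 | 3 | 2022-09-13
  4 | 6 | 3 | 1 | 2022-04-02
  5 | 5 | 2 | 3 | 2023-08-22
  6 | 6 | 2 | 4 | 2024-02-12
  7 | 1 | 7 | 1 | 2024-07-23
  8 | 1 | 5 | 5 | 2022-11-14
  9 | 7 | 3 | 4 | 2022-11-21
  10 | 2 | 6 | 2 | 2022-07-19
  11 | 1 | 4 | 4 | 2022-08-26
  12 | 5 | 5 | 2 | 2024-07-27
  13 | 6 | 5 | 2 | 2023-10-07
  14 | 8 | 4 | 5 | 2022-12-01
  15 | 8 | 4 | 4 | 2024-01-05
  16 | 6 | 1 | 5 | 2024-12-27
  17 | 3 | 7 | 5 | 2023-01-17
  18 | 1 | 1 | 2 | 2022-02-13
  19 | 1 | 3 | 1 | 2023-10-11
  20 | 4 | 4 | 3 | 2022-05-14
SELECT DISTINCT city FROM customers

Execution result:
city
Los Angeles
Dallas
San Diego
Austin
Chicago
Philadelphia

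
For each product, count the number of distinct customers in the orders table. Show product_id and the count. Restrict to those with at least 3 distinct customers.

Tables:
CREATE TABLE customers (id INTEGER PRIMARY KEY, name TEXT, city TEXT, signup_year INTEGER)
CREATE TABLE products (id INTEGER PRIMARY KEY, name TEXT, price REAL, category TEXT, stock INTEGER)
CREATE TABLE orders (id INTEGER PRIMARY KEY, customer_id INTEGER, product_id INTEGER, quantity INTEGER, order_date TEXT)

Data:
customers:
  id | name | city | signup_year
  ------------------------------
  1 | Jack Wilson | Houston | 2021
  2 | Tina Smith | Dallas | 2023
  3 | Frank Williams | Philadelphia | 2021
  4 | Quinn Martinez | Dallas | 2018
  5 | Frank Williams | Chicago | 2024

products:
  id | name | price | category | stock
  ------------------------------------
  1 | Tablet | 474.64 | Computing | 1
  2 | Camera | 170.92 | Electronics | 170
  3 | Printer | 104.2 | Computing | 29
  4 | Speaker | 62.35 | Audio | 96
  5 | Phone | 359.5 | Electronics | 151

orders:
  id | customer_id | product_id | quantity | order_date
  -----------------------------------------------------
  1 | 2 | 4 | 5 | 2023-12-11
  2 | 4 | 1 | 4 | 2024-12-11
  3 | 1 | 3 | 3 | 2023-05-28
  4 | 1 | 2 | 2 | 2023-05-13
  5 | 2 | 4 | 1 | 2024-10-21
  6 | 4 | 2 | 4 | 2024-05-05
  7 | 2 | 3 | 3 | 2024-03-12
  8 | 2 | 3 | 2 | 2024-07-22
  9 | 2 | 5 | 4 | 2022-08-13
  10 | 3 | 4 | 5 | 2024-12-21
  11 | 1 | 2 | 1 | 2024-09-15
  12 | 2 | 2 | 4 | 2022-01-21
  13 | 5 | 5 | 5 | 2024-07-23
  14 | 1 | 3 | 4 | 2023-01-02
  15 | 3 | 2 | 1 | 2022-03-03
SELECT product_id, COUNT(DISTINCT customer_id) AS distinct_customer_count FROM orders GROUP BY product_id HAVING COUNT(DISTINCT customer_id) >= 3

Execution result:
product_id | distinct_customer_count
2 | 4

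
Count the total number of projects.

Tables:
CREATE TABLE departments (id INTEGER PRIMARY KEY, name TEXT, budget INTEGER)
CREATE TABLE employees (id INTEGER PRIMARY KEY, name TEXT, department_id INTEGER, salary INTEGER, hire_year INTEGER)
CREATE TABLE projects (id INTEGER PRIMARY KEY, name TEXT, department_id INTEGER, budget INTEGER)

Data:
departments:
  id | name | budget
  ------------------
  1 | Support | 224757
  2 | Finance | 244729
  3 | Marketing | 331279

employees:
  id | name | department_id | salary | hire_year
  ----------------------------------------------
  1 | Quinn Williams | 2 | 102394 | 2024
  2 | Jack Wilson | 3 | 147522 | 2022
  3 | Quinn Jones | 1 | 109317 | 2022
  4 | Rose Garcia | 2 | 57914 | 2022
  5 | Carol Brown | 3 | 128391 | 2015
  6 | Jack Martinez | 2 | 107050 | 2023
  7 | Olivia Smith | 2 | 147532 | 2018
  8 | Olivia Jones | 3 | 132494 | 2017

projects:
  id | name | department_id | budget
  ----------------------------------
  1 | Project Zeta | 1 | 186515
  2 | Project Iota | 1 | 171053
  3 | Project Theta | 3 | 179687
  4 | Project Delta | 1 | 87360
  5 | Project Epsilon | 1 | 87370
SELECT COUNT(*) FROM projects

Execution result:
5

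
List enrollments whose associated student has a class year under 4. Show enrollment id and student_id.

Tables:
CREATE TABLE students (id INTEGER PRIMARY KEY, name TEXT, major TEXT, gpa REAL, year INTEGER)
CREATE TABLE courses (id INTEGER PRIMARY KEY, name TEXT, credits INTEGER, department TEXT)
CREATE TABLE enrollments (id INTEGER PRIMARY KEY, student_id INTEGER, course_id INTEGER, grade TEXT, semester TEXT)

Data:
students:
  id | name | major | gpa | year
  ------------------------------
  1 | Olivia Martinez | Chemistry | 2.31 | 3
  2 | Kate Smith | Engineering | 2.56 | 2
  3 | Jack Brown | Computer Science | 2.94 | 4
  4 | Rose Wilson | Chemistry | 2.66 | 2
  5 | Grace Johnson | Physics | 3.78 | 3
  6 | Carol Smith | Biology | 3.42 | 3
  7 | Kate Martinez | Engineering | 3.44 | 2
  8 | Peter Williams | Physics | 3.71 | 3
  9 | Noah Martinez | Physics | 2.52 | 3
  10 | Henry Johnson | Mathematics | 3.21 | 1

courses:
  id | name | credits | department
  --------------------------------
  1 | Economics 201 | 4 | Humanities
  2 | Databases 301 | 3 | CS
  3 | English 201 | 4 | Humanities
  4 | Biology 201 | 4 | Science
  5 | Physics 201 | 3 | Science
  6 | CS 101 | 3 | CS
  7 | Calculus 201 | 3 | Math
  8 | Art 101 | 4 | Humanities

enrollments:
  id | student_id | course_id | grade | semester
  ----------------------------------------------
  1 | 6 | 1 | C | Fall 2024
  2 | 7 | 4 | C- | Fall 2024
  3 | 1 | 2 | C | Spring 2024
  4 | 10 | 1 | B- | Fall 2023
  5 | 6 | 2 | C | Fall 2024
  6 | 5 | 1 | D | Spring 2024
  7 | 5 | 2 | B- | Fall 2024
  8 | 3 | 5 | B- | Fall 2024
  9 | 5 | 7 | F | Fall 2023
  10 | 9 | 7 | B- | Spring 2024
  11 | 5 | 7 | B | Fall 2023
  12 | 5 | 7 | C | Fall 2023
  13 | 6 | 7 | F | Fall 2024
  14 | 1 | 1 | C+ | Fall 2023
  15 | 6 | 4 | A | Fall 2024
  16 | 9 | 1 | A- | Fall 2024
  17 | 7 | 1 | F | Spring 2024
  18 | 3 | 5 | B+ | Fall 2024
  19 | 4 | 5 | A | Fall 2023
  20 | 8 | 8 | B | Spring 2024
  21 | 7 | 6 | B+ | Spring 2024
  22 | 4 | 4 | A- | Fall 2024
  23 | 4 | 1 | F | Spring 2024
SELECT id, student_id FROM enrollments WHERE student_id IN (SELECT id FROM students WHERE year < 4)

Execution result:
id | student_id
1 | 6
2 | 7
3 | 1
4 | 10
5 | 6
6 | 5
7 | 5
9 | 5
10 | 9
11 | 5
12 | 5
13 | 6
14 | 1
15 | 6
16 | 9
17 | 7
19 | 4
20 | 8
21 | 7
22 | 4
23 | 4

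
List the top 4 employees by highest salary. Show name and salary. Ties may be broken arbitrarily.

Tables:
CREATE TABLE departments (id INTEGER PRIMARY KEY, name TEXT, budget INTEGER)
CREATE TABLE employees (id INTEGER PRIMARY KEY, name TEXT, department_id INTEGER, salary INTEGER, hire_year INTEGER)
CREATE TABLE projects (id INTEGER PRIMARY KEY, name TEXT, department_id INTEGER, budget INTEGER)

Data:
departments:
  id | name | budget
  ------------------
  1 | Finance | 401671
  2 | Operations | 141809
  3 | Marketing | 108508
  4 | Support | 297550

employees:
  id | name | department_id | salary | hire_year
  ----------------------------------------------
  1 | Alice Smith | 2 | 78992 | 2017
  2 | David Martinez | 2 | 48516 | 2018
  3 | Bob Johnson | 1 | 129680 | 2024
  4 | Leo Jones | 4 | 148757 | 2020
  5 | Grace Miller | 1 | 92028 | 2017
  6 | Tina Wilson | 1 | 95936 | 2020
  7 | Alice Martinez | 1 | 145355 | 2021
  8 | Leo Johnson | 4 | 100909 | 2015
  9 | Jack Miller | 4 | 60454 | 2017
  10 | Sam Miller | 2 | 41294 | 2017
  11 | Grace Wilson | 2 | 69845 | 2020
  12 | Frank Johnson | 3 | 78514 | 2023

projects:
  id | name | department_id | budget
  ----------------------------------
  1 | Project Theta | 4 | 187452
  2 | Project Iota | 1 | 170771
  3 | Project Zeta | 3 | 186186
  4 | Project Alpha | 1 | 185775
SELECT name, salary FROM employees ORDER BY salary DESC LIMIT 4

Execution result:
name | salary
Leo Jones | 148757
Alice Martinez | 145355
Bob Johnson | 129680
Leo Johnson | 100909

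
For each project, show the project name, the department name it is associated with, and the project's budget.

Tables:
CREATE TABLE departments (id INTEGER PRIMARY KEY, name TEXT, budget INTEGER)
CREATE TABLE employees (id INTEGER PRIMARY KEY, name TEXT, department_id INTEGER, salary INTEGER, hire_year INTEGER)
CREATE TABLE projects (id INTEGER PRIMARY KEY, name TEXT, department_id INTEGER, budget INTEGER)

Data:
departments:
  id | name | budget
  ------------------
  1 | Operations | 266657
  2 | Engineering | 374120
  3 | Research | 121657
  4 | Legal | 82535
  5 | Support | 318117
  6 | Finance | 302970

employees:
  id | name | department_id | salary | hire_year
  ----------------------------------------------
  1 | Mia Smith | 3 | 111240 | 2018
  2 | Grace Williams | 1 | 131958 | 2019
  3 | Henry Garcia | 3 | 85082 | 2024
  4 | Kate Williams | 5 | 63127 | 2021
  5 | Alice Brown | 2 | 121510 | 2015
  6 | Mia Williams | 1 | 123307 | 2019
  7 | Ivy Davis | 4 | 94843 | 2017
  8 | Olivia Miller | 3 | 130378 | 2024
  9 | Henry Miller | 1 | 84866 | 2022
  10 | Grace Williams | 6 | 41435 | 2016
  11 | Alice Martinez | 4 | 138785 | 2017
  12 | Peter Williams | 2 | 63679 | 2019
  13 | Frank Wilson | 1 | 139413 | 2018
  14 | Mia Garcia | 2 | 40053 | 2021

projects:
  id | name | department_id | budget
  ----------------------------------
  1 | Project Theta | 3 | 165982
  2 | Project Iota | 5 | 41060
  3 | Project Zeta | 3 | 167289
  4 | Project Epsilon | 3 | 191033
SELECT c.name, p.name AS department, c.budget FROM projects c JOIN departments p ON c.department_id = p.id

Execution result:
name | department | budget
Project Theta | Research | 165982
Project Iota | Support | 41060
Project Zeta | Research | 167289
Project Epsilon | Research | 191033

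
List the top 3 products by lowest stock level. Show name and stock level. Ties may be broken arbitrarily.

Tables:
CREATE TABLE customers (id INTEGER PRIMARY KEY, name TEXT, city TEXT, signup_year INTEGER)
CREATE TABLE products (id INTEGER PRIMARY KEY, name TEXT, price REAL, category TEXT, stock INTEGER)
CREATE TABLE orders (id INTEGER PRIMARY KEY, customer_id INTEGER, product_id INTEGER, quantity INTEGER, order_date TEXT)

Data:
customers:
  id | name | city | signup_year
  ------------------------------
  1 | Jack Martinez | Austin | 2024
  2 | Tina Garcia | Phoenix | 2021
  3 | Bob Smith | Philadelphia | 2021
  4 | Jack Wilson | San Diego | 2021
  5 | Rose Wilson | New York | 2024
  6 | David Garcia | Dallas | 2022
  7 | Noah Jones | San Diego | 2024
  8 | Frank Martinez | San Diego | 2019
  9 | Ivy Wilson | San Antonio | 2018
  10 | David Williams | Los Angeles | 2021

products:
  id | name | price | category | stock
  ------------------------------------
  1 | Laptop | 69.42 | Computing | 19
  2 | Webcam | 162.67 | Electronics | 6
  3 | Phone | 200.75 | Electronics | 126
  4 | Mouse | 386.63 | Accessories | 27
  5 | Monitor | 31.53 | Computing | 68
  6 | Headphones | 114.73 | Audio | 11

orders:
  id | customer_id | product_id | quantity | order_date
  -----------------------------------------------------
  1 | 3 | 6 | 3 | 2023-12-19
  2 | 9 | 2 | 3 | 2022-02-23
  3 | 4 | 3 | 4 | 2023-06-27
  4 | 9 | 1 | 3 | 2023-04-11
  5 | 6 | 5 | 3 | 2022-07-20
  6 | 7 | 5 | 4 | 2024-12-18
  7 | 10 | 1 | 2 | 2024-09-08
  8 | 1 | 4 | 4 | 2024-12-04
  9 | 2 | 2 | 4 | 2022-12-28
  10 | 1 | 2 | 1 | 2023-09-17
SELECT name, stock FROM products ORDER BY stock ASC LIMIT 3

Execution result:
name | stock
Webcam | 6
Headphones | 11
Laptop | 19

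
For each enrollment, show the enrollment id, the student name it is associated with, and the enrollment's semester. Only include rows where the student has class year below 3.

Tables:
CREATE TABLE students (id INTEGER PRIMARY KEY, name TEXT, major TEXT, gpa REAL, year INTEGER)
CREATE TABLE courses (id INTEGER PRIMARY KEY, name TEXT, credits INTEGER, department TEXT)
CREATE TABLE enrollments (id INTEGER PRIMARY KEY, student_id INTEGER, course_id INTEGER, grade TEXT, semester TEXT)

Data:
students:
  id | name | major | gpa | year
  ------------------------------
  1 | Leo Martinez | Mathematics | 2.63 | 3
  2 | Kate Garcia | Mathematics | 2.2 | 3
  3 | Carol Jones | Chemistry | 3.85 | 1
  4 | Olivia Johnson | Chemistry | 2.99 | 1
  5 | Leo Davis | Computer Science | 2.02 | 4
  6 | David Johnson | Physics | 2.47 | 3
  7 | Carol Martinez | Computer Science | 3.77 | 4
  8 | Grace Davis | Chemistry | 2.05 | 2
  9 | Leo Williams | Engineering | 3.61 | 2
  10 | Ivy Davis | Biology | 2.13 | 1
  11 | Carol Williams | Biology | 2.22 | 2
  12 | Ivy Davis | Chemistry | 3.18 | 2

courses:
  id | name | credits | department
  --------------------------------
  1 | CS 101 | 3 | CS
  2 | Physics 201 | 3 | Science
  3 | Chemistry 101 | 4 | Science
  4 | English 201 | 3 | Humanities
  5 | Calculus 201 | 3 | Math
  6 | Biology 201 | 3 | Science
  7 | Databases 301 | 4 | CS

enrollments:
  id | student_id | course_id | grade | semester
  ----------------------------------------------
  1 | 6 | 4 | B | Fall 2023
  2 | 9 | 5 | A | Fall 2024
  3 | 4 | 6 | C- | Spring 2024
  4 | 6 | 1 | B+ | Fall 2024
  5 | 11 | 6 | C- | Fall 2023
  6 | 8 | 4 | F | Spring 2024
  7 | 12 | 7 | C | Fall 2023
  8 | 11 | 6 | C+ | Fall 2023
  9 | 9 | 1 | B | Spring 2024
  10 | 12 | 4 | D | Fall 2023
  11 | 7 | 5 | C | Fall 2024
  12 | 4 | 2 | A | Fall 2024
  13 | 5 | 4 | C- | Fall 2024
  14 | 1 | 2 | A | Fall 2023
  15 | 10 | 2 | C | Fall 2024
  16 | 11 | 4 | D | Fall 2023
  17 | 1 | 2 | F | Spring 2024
SELECT c.id, p.name AS student, c.semester FROM enrollments c JOIN students p ON c.student_id = p.id WHERE p.year < 3

Execution result:
id | student | semester
2 | Leo Williams | Fall 2024
3 | Olivia Johnson | Spring 2024
5 | Carol Williams | Fall 2023
6 | Grace Davis | Spring 2024
7 | Ivy Davis | Fall 2023
8 | Carol Williams | Fall 2023
9 | Leo Williams | Spring 2024
10 | Ivy Davis | Fall 2023
12 | Olivia Johnson | Fall 2024
15 | Ivy Davis | Fall 2024
16 | Carol Williams | Fall 2023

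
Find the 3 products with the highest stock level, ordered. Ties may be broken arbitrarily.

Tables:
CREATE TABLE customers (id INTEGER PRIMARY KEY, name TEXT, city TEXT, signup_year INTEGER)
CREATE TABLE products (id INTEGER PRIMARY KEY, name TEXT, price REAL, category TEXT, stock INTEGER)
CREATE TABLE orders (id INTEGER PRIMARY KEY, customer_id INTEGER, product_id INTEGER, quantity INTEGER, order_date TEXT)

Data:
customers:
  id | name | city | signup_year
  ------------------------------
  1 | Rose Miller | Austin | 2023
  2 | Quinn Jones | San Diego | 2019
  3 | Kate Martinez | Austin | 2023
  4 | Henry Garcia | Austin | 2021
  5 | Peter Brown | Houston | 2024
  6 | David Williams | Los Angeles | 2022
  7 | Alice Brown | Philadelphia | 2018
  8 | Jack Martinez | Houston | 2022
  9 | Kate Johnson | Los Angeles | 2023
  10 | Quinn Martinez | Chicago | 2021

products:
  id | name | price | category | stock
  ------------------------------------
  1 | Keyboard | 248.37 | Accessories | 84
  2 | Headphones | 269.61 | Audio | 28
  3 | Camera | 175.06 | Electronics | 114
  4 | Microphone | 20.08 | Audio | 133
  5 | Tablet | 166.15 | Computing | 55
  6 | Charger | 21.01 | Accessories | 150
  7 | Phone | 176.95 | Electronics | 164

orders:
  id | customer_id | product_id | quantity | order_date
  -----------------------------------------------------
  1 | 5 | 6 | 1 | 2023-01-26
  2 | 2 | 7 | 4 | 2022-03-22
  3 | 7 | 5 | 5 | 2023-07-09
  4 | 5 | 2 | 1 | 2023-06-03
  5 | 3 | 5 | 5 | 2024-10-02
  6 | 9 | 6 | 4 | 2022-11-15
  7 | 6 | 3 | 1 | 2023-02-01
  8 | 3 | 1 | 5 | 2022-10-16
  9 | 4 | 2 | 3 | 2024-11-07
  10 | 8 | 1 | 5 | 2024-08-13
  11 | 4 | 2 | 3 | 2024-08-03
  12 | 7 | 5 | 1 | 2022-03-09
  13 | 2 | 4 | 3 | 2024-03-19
SELECT name, stock FROM products ORDER BY stock DESC LIMIT 3

Execution result:
name | stock
Phone | 164
Charger | 150
Microphone | 133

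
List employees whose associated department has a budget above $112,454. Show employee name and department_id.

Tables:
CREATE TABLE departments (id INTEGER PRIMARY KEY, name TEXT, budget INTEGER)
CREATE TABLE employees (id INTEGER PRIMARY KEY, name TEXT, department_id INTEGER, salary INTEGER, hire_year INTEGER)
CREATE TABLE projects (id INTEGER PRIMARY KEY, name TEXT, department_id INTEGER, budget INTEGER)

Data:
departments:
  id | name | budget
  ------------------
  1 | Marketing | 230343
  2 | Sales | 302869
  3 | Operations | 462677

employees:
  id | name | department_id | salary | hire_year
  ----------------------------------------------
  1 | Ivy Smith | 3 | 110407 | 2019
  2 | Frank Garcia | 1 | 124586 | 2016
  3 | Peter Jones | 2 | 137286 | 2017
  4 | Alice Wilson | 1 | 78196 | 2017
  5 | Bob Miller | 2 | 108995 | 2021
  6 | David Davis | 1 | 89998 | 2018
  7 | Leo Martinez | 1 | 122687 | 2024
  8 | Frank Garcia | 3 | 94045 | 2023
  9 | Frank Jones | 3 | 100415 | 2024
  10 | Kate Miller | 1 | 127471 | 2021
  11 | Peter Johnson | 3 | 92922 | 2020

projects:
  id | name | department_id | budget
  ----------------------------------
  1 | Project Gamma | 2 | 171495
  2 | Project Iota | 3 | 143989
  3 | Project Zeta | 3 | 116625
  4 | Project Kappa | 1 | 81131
SELECT name, department_id FROM employees WHERE department_id IN (SELECT id FROM departments WHERE budget > 112454)

Execution result:
name | department_id
Ivy Smith | 3
Frank Garcia | 1
Peter Jones | 2
Alice Wilson | 1
Bob Miller | 2
David Davis | 1
Leo Martinez | 1
Frank Garcia | 3
Frank Jones | 3
Kate Miller | 1
Peter Johnson | 3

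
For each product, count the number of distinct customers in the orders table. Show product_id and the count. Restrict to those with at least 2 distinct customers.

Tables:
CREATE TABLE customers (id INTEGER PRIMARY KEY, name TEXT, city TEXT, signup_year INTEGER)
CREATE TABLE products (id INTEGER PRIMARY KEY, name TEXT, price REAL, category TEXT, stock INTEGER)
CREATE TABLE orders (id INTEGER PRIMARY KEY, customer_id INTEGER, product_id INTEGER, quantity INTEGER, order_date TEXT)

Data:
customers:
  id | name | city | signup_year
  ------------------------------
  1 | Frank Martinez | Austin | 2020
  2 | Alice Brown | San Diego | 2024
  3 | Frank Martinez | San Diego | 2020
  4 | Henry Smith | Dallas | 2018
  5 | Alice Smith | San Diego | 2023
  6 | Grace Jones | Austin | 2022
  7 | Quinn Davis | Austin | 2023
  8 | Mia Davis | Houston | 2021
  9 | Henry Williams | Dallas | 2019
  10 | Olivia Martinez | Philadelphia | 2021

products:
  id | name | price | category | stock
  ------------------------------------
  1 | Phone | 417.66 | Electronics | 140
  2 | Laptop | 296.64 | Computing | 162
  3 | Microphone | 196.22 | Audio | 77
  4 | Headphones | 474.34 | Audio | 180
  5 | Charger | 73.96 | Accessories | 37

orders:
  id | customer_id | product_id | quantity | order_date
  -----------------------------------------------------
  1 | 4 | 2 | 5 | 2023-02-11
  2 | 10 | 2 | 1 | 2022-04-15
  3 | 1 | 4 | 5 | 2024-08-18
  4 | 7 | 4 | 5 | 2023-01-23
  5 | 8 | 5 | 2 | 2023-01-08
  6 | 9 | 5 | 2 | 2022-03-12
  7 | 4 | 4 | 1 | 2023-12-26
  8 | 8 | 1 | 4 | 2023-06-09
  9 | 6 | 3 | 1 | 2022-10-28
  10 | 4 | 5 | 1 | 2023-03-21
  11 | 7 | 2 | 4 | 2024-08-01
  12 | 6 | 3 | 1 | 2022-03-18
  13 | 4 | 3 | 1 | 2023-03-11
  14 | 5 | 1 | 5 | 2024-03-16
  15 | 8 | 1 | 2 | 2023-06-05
SELECT product_id, COUNT(DISTINCT customer_id) AS distinct_customer_count FROM orders GROUP BY product_id HAVING COUNT(DISTINCT customer_id) >= 2

Execution result:
product_id | distinct_customer_count
1 | 2
2 | 3
3 | 2
4 | 3
5 | 3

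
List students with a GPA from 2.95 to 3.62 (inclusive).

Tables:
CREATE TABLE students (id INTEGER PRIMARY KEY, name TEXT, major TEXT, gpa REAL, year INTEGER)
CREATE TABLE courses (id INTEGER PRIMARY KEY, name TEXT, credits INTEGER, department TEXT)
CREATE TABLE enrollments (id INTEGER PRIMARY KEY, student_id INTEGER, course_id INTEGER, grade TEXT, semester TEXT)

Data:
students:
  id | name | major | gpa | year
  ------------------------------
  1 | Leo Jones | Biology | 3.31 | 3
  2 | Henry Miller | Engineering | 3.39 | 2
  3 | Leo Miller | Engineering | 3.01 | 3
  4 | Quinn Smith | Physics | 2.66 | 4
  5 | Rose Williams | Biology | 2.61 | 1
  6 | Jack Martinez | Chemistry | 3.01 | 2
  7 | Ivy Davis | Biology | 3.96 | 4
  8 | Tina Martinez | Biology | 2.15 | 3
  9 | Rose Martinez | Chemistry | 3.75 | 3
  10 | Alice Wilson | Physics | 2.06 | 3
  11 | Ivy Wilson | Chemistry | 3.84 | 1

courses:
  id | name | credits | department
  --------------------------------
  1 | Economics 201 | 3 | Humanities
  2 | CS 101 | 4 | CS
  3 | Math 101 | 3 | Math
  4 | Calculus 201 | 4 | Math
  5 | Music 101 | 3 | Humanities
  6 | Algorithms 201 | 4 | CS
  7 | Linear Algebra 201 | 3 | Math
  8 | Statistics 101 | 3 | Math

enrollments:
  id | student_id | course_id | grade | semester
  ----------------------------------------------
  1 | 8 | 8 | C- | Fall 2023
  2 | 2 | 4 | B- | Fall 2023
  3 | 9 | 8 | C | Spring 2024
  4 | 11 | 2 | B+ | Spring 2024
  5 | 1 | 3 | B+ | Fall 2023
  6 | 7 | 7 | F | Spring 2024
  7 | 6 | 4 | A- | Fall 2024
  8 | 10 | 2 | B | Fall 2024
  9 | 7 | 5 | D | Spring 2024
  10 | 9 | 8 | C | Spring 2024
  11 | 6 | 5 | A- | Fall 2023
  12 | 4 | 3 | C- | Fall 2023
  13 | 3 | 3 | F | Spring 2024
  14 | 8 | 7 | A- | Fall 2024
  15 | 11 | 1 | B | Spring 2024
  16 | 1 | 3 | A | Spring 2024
SELECT name, gpa FROM students WHERE gpa BETWEEN 2.95 AND 3.62

Execution result:
name | gpa
Leo Jones | 3.31
Henry Miller | 3.39
Leo Miller | 3.01
Jack Martinez | 3.01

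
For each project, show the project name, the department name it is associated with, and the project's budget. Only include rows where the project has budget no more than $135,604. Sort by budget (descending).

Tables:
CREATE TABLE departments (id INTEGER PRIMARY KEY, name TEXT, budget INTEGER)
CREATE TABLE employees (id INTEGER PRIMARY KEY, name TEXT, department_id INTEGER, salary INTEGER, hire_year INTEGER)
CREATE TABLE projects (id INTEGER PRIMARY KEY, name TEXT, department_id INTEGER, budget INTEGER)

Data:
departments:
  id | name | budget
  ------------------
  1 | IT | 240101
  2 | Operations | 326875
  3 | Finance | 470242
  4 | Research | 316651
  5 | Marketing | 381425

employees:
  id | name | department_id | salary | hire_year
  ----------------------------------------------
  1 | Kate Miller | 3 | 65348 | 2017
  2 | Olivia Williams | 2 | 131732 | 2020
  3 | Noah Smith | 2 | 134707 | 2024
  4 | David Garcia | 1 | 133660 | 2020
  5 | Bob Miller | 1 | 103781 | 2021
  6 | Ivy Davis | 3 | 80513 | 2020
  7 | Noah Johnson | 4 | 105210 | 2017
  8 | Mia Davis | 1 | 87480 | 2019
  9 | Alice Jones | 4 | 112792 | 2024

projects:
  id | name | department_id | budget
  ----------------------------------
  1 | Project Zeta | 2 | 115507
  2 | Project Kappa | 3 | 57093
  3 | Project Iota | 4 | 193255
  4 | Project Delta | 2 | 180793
SELECT c.name, p.name AS department, c.budget FROM projects c JOIN departments p ON c.department_id = p.id WHERE c.budget <= 135604 ORDER BY c.budget DESC

Execution result:
name | department | budget
Project Zeta | Operations | 115507
Project Kappa | Finance | 57093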